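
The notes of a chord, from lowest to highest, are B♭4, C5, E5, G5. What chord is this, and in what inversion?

C dominant seventh, third inversion

The pitch classes Bb, C, E, G arrange in thirds as C–E–G–Bb: a C dominant seventh chord.
Bb is the seventh of C dominant seventh; seventh in the bass means third inversion (figured bass 4/2).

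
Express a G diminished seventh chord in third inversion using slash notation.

Gdim7/Fb

Third inversion of G diminished seventh has the seventh (Fb) in the bass. As a slash chord: Gdim7/Fb.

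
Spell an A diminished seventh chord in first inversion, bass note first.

A diminished seventh is A–C–Eb–Gb. First inversion puts the third (C) in the bass, with the remaining tones above: C, Eb, Gb, A.

C, Eb, Gb, A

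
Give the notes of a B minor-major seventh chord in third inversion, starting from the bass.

A#, B, D, F#

The chord tones are B–D–F#–A#. With the seventh (A#) lowest for third inversion: A#, B, D, F#.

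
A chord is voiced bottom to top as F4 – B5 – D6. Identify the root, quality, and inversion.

Reducing to letter names: F, B, D. These stack in thirds as B–D–F — a B diminished triad.
With the fifth (F) in the bass, the chord is in second inversion (figured bass 6/4).

B diminished, second inversion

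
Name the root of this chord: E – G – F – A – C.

The distinct letter names are E, G, F, A, C. Arranged as a stack of thirds they read F–A–C–E–G, so F is the root (an F major ninth chord).

F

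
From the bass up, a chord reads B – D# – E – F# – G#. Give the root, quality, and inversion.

E major ninth, second inversion

Reducing to letter names: B, D#, E, F#, G#. These stack in thirds as E–G#–B–D#–F# — an E major ninth chord.
The lowest note is B, the fifth of the chord, so this is second inversion.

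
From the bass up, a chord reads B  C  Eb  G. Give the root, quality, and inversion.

The pitch classes B, C, Eb, G arrange in thirds as C–Eb–G–B: a C minor-major seventh chord.
The lowest note is B, the seventh of the chord, so this is third inversion (figured bass 4/2).

C minor-major seventh, third inversion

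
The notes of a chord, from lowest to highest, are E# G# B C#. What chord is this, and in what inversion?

C# dominant seventh, first inversion

The pitch classes E#, G#, B, C# arrange in thirds as C#–E#–G#–B: a C# dominant seventh chord.
The lowest note is E#, the third of the chord, so this is first inversion (figured bass 6/5).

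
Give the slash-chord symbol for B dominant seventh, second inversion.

B7/F#

Second inversion of B dominant seventh has the fifth (F#) in the bass. As a slash chord: B7/F#.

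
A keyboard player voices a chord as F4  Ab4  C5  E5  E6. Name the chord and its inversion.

F minor-major seventh, root position

The distinct note names are F, Ab, C, E. Stacked in thirds they read F–Ab–C–E, which is a minor-major seventh chord on F.
The lowest note is F, the root of the chord, so this is root position (figured bass 7).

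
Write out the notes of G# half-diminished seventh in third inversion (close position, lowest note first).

G# half-diminished seventh is G#–B–D–F#. Third inversion puts the seventh (F#) in the bass, with the remaining tones above: F#, G#, B, D.

F#, G#, B, D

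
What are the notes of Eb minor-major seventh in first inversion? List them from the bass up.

The chord tones are Eb–Gb–Bb–D. With the third (Gb) lowest for first inversion: Gb, Bb, D, Eb.

Gb, Bb, D, Eb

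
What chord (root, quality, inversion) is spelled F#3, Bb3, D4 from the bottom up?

Reducing to letter names: F#, Bb, D. These stack in thirds as Bb–D–F# — a Bb augmented triad.
With the fifth (F#) in the bass, the chord is in second inversion (figured bass 6/4).

Bb augmented, second inversion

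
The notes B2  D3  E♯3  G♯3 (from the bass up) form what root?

B, D, E#, G# are the tones of an E# diminished seventh chord (E#–G#–B–D), making E# the root.

E#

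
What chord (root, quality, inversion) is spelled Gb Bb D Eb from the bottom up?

The distinct note names are Gb, Bb, D, Eb. Stacked in thirds they read Eb–Gb–Bb–D, which is a minor-major seventh chord on Eb.
Gb is the third of Eb minor-major seventh; third in the bass means first inversion (figured bass 6/5).

Eb minor-major seventh, first inversion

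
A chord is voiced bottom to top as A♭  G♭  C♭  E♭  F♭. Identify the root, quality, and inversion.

Fb major ninth, first inversion

The pitch classes Ab, Gb, Cb, Eb, Fb arrange in thirds as Fb–Ab–Cb–Eb–Gb: an Fb major ninth chord.
With the third (Ab) in the bass, the chord is in first inversion.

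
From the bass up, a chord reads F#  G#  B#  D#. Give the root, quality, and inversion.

G# dominant seventh, third inversion

The distinct note names are F#, G#, B#, D#. Stacked in thirds they read G#–B#–D#–F#, which is a dominant seventh chord on G#.
The lowest note is F#, the seventh of the chord, so this is third inversion (figured bass 4/2).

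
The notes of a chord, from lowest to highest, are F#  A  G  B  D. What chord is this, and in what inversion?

G major ninth, third inversion

Reducing to letter names: F#, A, G, B, D. These stack in thirds as G–B–D–F#–A — a G major ninth chord.
F# is the seventh of G major ninth; seventh in the bass means third inversion.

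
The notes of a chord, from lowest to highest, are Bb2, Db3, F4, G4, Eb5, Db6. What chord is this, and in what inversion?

Eb dominant ninth, second inversion

The distinct note names are Bb, Db, F, G, Eb. Stacked in thirds they read Eb–G–Bb–Db–F, which is a dominant ninth chord on Eb.
The lowest note is Bb, the fifth of the chord, so this is second inversion.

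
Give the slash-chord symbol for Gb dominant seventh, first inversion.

Gb7/Bb

First inversion of Gb dominant seventh has the third (Bb) in the bass. As a slash chord: Gb7/Bb.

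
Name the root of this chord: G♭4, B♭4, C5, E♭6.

Gb, Bb, C, Eb are the tones of a C half-diminished seventh chord (C–Eb–Gb–Bb), making C the root.

C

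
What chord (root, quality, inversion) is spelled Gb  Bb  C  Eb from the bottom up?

C half-diminished seventh, second inversion

Reducing to letter names: Gb, Bb, C, Eb. These stack in thirds as C–Eb–Gb–Bb — a C half-diminished seventh chord.
Gb is the fifth of C half-diminished seventh; fifth in the bass means second inversion (figured bass 4/3).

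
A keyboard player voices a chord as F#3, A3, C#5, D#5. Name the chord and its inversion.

D# half-diminished seventh, first inversion

The pitch classes F#, A, C#, D# arrange in thirds as D#–F#–A–C#: a D# half-diminished seventh chord.
With the third (F#) in the bass, the chord is in first inversion (figured bass 6/5).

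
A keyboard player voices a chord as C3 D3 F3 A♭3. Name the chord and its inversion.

D half-diminished seventh, third inversion

The distinct note names are C, D, F, Ab. Stacked in thirds they read D–F–Ab–C, which is a half-diminished seventh chord on D.
The lowest note is C, the seventh of the chord, so this is third inversion (figured bass 4/2).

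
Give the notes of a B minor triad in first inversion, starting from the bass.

The chord tones are B–D–F#. With the third (D) lowest for first inversion: D, F#, B.

D, F#, B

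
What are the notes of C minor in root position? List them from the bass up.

C, Eb, G

Spelling C minor: C–Eb–G. In root position the root is bass, giving C, Eb, G from the bottom.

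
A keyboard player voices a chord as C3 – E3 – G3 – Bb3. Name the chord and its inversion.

Reducing to letter names: C, E, G, Bb. These stack in thirds as C–E–G–Bb — a C dominant seventh chord.
With the root (C) in the bass, the chord is in root position (figured bass 7).

C dominant seventh, root position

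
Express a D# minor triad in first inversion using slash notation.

D#m/F#

First inversion of D# minor has the third (F#) in the bass. As a slash chord: D#m/F#.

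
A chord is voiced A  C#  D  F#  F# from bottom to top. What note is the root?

D

The distinct letter names are A, C#, D, F#. Arranged as a stack of thirds they read D–F#–A–C#, so D is the root (a D major seventh chord).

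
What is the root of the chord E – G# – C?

Reordering E, G#, C into stacked thirds gives C–E–G#; the bottom of that stack, C, is the root.

C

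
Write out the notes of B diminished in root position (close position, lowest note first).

Spelling B diminished: B–D–F. In root position the root is bass, giving B, D, F from the bottom.

B, D, F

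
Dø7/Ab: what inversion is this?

Dø7/Ab means D half-diminished seventh with Ab in the bass. Ab is the fifth of D half-diminished seventh (D–F–Ab–C), so this is second inversion.

second inversion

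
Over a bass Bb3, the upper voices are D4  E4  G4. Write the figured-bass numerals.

The notes Bb, D, E, G stack in thirds as E–G–Bb–D — an E half-diminished seventh chord. The bass Bb is the fifth, so this is second inversion: figured 4/3.

4/3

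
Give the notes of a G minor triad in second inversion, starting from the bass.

The chord tones are G–Bb–D. With the fifth (D) lowest for second inversion: D, G, Bb.

D, G, Bb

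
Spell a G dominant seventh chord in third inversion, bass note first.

F, G, B, D

G dominant seventh is G–B–D–F. Third inversion puts the seventh (F) in the bass, with the remaining tones above: F, G, B, D.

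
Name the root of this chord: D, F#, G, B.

G

The distinct letter names are D, F#, G, B. Arranged as a stack of thirds they read G–B–D–F#, so G is the root (a G major seventh chord).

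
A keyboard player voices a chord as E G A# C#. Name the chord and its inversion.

The pitch classes E, G, A#, C# arrange in thirds as A#–C#–E–G: an A# diminished seventh chord.
E is the fifth of A# diminished seventh; fifth in the bass means second inversion (figured bass 4/3).

A# diminished seventh, second inversion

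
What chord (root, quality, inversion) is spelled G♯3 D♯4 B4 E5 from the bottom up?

E major seventh, first inversion

The pitch classes G#, D#, B, E arrange in thirds as E–G#–B–D#: an E major seventh chord.
G# is the third of E major seventh; third in the bass means first inversion (figured bass 6/5).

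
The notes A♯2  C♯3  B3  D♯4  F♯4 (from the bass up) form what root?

B

The distinct letter names are A#, C#, B, D#, F#. Arranged as a stack of thirds they read B–D#–F#–A#–C#, so B is the root (a B major ninth chord).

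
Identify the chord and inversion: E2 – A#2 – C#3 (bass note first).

The distinct note names are E, A#, C#. Stacked in thirds they read A#–C#–E, which is a diminished triad on A#.
E is the fifth of A# diminished; fifth in the bass means second inversion (figured bass 6/4).

A# diminished, second inversion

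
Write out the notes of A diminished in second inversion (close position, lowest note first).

A diminished is A–C–Eb. Second inversion puts the fifth (Eb) in the bass, with the remaining tones above: Eb, A, C.

Eb, A, C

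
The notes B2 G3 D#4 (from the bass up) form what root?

B, G, D# are the tones of a G augmented triad (G–B–D#), making G the root.

G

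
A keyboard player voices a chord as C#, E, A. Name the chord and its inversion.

A major, first inversion

The pitch classes C#, E, A arrange in thirds as A–C#–E: an A major triad.
C# is the third of A major; third in the bass means first inversion (figured bass 6).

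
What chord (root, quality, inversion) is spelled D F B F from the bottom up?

Reducing to letter names: D, F, B. These stack in thirds as B–D–F — a B diminished triad.
D is the third of B diminished; third in the bass means first inversion (figured bass 6).

B diminished, first inversion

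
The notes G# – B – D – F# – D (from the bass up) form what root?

Reordering G#, B, D, F# into stacked thirds gives G#–B–D–F#; the bottom of that stack, G#, is the root.

G#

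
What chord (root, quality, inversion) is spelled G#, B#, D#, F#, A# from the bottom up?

The distinct note names are G#, B#, D#, F#, A#. Stacked in thirds they read G#–B#–D#–F#–A#, which is a dominant ninth chord on G#.
With the root (G#) in the bass, the chord is in root position.

G# dominant ninth, root position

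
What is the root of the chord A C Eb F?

F

A, C, Eb, F are the tones of an F dominant seventh chord (F–A–C–Eb), making F the root.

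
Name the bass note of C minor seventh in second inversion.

G

The fifth of C minor seventh (C–Eb–G–Bb) is G; that is the bass in second inversion.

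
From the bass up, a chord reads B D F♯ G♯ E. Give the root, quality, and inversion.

E dominant ninth, second inversion

Reducing to letter names: B, D, F#, G#, E. These stack in thirds as E–G#–B–D–F# — an E dominant ninth chord.
The lowest note is B, the fifth of the chord, so this is second inversion.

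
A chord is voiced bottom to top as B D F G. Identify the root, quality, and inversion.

G dominant seventh, first inversion

Reducing to letter names: B, D, F, G. These stack in thirds as G–B–D–F — a G dominant seventh chord.
The lowest note is B, the third of the chord, so this is first inversion (figured bass 6/5).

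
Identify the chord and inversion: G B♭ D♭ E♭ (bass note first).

Eb dominant seventh, first inversion

The pitch classes G, Bb, Db, Eb arrange in thirds as Eb–G–Bb–Db: an Eb dominant seventh chord.
With the third (G) in the bass, the chord is in first inversion (figured bass 6/5).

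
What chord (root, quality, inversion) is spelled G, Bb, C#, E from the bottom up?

Reducing to letter names: G, Bb, C#, E. These stack in thirds as C#–E–G–Bb — a C# diminished seventh chord.
G is the fifth of C# diminished seventh; fifth in the bass means second inversion (figured bass 4/3).

C# diminished seventh, second inversion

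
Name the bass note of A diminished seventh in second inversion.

Eb

In second inversion the fifth is lowest. For A diminished seventh (A–C–Eb–Gb) that is Eb.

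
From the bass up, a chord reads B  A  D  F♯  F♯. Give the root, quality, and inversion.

Reducing to letter names: B, A, D, F#. These stack in thirds as B–D–F#–A — a B minor seventh chord.
B is the root of B minor seventh; root in the bass means root position (figured bass 7).

B minor seventh, root position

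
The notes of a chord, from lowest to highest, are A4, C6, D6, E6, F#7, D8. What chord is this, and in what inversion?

D dominant ninth, second inversion

Reducing to letter names: A, C, D, E, F#. These stack in thirds as D–F#–A–C–E — a D dominant ninth chord.
A is the fifth of D dominant ninth; fifth in the bass means second inversion.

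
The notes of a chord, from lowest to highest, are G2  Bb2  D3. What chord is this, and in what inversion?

G minor, root position

The distinct note names are G, Bb, D. Stacked in thirds they read G–Bb–D, which is a minor triad on G.
G is the root of G minor; root in the bass means root position (figured bass 5/3).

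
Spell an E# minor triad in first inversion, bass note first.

The chord tones are E#–G#–B#. With the third (G#) lowest for first inversion: G#, B#, E#.

G#, B#, E#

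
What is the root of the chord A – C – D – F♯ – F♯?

D

The distinct letter names are A, C, D, F#. Arranged as a stack of thirds they read D–F#–A–C, so D is the root (a D dominant seventh chord).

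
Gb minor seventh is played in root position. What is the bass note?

Gb

The root of Gb minor seventh (Gb–Bbb–Db–Fb) is Gb; that is the bass in root position.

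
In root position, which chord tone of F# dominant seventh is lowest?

The root of F# dominant seventh (F#–A#–C#–E) is F#; that is the bass in root position.

F#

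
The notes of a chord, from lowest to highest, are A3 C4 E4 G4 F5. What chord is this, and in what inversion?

The pitch classes A, C, E, G, F arrange in thirds as F–A–C–E–G: an F major ninth chord.
A is the third of F major ninth; third in the bass means first inversion.

F major ninth, first inversion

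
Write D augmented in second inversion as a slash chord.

Daug/A#

Second inversion of D augmented has the fifth (A#) in the bass. As a slash chord: Daug/A#.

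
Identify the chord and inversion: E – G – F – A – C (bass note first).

F major ninth, third inversion

The pitch classes E, G, F, A, C arrange in thirds as F–A–C–E–G: an F major ninth chord.
E is the seventh of F major ninth; seventh in the bass means third inversion.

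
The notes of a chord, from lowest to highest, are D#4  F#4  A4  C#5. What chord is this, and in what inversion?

D# half-diminished seventh, root position

The pitch classes D#, F#, A, C# arrange in thirds as D#–F#–A–C#: a D# half-diminished seventh chord.
D# is the root of D# half-diminished seventh; root in the bass means root position (figured bass 7).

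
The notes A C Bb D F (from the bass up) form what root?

The distinct letter names are A, C, Bb, D, F. Arranged as a stack of thirds they read Bb–D–F–A–C, so Bb is the root (a Bb major ninth chord).

Bb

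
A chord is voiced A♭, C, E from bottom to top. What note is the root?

The distinct letter names are Ab, C, E. Arranged as a stack of thirds they read Ab–C–E, so Ab is the root (an Ab augmented triad).

Ab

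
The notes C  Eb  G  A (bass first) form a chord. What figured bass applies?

6/5

The notes C, Eb, G, A stack in thirds as A–C–Eb–G — an A half-diminished seventh chord. The bass C is the third, so this is first inversion: figured 6/5.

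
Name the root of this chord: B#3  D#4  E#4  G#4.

The distinct letter names are B#, D#, E#, G#. Arranged as a stack of thirds they read E#–G#–B#–D#, so E# is the root (an E# minor seventh chord).

E#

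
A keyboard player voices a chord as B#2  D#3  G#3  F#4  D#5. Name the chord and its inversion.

The distinct note names are B#, D#, G#, F#. Stacked in thirds they read G#–B#–D#–F#, which is a dominant seventh chord on G#.
B# is the third of G# dominant seventh; third in the bass means first inversion (figured bass 6/5).

G# dominant seventh, first inversion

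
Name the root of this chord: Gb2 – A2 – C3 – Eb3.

A

Gb, A, C, Eb are the tones of an A diminished seventh chord (A–C–Eb–Gb), making A the root.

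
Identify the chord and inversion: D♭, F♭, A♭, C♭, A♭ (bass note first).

Db minor seventh, root position

Reducing to letter names: Db, Fb, Ab, Cb. These stack in thirds as Db–Fb–Ab–Cb — a Db minor seventh chord.
Db is the root of Db minor seventh; root in the bass means root position (figured bass 7).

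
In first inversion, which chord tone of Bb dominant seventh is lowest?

D

In first inversion the third is lowest. For Bb dominant seventh (Bb–D–F–Ab) that is D.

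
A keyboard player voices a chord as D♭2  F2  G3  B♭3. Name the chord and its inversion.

G half-diminished seventh, second inversion

The pitch classes Db, F, G, Bb arrange in thirds as G–Bb–Db–F: a G half-diminished seventh chord.
The lowest note is Db, the fifth of the chord, so this is second inversion (figured bass 4/3).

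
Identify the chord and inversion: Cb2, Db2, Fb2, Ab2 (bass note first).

Db minor seventh, third inversion

The distinct note names are Cb, Db, Fb, Ab. Stacked in thirds they read Db–Fb–Ab–Cb, which is a minor seventh chord on Db.
Cb is the seventh of Db minor seventh; seventh in the bass means third inversion (figured bass 4/2).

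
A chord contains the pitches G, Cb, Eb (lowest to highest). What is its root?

Cb

The distinct letter names are G, Cb, Eb. Arranged as a stack of thirds they read Cb–Eb–G, so Cb is the root (a Cb augmented triad).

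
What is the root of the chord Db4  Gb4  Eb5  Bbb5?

Reordering Db, Gb, Eb, Bbb into stacked thirds gives Eb–Gb–Bbb–Db; the bottom of that stack, Eb, is the root.

Eb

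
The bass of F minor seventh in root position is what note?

In root position the root is lowest. For F minor seventh (F–Ab–C–Eb) that is F.

F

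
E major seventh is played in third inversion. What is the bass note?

The seventh of E major seventh (E–G#–B–D#) is D#; that is the bass in third inversion.

D#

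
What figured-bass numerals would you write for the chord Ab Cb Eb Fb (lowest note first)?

6/5

The notes Ab, Cb, Eb, Fb stack in thirds as Fb–Ab–Cb–Eb — an Fb major seventh chord. The bass Ab is the third, so this is first inversion: figured 6/5.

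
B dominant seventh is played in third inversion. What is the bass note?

A

B dominant seventh is B–D#–F#–A. Third inversion places the seventh in the bass: A.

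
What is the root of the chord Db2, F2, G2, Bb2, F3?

The distinct letter names are Db, F, G, Bb. Arranged as a stack of thirds they read G–Bb–Db–F, so G is the root (a G half-diminished seventh chord).

G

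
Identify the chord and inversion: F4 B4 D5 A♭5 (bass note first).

The distinct note names are F, B, D, Ab. Stacked in thirds they read B–D–F–Ab, which is a diminished seventh chord on B.
With the fifth (F) in the bass, the chord is in second inversion (figured bass 4/3).

B diminished seventh, second inversion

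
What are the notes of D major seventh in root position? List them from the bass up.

The chord tones are D–F#–A–C#. With the root (D) lowest for root position: D, F#, A, C#.

D, F#, A, C#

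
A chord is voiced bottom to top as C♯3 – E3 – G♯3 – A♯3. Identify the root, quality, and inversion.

A# half-diminished seventh, first inversion

The pitch classes C#, E, G#, A# arrange in thirds as A#–C#–E–G#: an A# half-diminished seventh chord.
C# is the third of A# half-diminished seventh; third in the bass means first inversion (figured bass 6/5).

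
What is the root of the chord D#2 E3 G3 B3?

E

The distinct letter names are D#, E, G, B. Arranged as a stack of thirds they read E–G–B–D#, so E is the root (an E minor-major seventh chord).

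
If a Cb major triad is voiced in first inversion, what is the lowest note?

Eb

In first inversion the third is lowest. For Cb major (Cb–Eb–Gb) that is Eb.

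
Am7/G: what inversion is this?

third inversion

Am7/G means A minor seventh with G in the bass. G is the seventh of A minor seventh (A–C–E–G), so this is third inversion.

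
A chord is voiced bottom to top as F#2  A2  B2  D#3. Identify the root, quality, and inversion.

B dominant seventh, second inversion

The distinct note names are F#, A, B, D#. Stacked in thirds they read B–D#–F#–A, which is a dominant seventh chord on B.
F# is the fifth of B dominant seventh; fifth in the bass means second inversion (figured bass 4/3).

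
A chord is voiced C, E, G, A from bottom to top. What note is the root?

A

Reordering C, E, G, A into stacked thirds gives A–C–E–G; the bottom of that stack, A, is the root.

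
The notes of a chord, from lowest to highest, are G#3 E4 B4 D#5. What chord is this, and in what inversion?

E major seventh, first inversion

The distinct note names are G#, E, B, D#. Stacked in thirds they read E–G#–B–D#, which is a major seventh chord on E.
G# is the third of E major seventh; third in the bass means first inversion (figured bass 6/5).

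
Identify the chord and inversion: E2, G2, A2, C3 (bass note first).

A minor seventh, second inversion

The pitch classes E, G, A, C arrange in thirds as A–C–E–G: an A minor seventh chord.
E is the fifth of A minor seventh; fifth in the bass means second inversion (figured bass 4/3).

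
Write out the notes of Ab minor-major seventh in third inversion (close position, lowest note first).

Spelling Ab minor-major seventh: Ab–Cb–Eb–G. In third inversion the seventh is bass, giving G, Ab, Cb, Eb from the bottom.

G, Ab, Cb, Eb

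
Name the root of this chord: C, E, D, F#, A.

The distinct letter names are C, E, D, F#, A. Arranged as a stack of thirds they read D–F#–A–C–E, so D is the root (a D dominant ninth chord).

D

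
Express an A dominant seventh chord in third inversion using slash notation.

A7/G

Third inversion of A dominant seventh has the seventh (G) in the bass. As a slash chord: A7/G.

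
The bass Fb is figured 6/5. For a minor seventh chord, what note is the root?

Db

The figures 6/5 mean the third of the chord is in the bass. If Fb is the third of a minor seventh chord, the root is Db (chord tones Db–Fb–Ab–Cb).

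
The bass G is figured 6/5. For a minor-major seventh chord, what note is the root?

The figures 6/5 mean the third of the chord is in the bass. If G is the third of a minor-major seventh chord, the root is E (chord tones E–G–B–D#).

E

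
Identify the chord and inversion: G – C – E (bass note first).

The pitch classes G, C, E arrange in thirds as C–E–G: a C major triad.
The lowest note is G, the fifth of the chord, so this is second inversion (figured bass 6/4).

C major, second inversion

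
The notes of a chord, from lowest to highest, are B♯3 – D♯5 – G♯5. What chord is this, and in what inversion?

Reducing to letter names: B#, D#, G#. These stack in thirds as G#–B#–D# — a G# major triad.
The lowest note is B#, the third of the chord, so this is first inversion (figured bass 6).

G# major, first inversion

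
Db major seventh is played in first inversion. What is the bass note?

In first inversion the third is lowest. For Db major seventh (Db–F–Ab–C) that is F.

F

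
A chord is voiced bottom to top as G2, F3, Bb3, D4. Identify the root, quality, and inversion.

G minor seventh, root position

The pitch classes G, F, Bb, D arrange in thirds as G–Bb–D–F: a G minor seventh chord.
With the root (G) in the bass, the chord is in root position (figured bass 7).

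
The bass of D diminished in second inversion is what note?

D diminished is D–F–Ab. Second inversion places the fifth in the bass: Ab.

Ab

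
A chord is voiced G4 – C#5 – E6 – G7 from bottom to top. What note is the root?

G, C#, E are the tones of a C# diminished triad (C#–E–G), making C# the root.

C#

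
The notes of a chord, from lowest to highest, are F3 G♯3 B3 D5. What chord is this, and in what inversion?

Reducing to letter names: F, G#, B, D. These stack in thirds as G#–B–D–F — a G# diminished seventh chord.
The lowest note is F, the seventh of the chord, so this is third inversion (figured bass 4/2).

G# diminished seventh, third inversion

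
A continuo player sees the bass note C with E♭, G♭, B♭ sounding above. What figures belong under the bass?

7

The notes C, Eb, Gb, Bb stack in thirds as C–Eb–Gb–Bb — a C half-diminished seventh chord. The bass C is the root, so this is root position: figured 7.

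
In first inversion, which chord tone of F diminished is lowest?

In first inversion the third is lowest. For F diminished (F–Ab–Cb) that is Ab.

Ab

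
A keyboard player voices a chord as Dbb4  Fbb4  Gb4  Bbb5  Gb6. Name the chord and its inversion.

Reducing to letter names: Dbb, Fbb, Gb, Bbb. These stack in thirds as Gb–Bbb–Dbb–Fbb — a Gb diminished seventh chord.
The lowest note is Dbb, the fifth of the chord, so this is second inversion (figured bass 4/3).

Gb diminished seventh, second inversion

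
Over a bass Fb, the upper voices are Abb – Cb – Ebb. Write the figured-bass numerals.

7

The notes Fb, Abb, Cb, Ebb stack in thirds as Fb–Abb–Cb–Ebb — an Fb minor seventh chord. The bass Fb is the root, so this is root position: figured 7.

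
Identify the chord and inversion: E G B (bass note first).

E minor, root position

Reducing to letter names: E, G, B. These stack in thirds as E–G–B — an E minor triad.
The lowest note is E, the root of the chord, so this is root position (figured bass 5/3).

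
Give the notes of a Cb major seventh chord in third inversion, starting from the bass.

Spelling Cb major seventh: Cb–Eb–Gb–Bb. In third inversion the seventh is bass, giving Bb, Cb, Eb, Gb from the bottom.

Bb, Cb, Eb, Gb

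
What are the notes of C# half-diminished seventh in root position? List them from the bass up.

C# half-diminished seventh is C#–E–G–B. Root position puts the root (C#) in the bass, with the remaining tones above: C#, E, G, B.

C#, E, G, B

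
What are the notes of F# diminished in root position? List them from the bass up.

F#, A, C

F# diminished is F#–A–C. Root position puts the root (F#) in the bass, with the remaining tones above: F#, A, C.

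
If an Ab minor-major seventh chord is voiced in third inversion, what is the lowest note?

In third inversion the seventh is lowest. For Ab minor-major seventh (Ab–Cb–Eb–G) that is G.

G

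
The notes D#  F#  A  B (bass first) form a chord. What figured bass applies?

The notes D#, F#, A, B stack in thirds as B–D#–F#–A — a B dominant seventh chord. The bass D# is the third, so this is first inversion: figured 6/5.

6/5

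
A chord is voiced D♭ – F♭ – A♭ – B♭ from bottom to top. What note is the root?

Bb

The distinct letter names are Db, Fb, Ab, Bb. Arranged as a stack of thirds they read Bb–Db–Fb–Ab, so Bb is the root (a Bb half-diminished seventh chord).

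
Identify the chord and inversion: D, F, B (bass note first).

The distinct note names are D, F, B. Stacked in thirds they read B–D–F, which is a diminished triad on B.
With the third (D) in the bass, the chord is in first inversion (figured bass 6).

B diminished, first inversion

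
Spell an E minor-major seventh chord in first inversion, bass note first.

Spelling E minor-major seventh: E–G–B–D#. In first inversion the third is bass, giving G, B, D#, E from the bottom.

G, B, D#, E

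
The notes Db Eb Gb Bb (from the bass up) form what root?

Eb

Reordering Db, Eb, Gb, Bb into stacked thirds gives Eb–Gb–Bb–Db; the bottom of that stack, Eb, is the root.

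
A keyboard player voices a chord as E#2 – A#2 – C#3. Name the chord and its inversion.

Reducing to letter names: E#, A#, C#. These stack in thirds as A#–C#–E# — an A# minor triad.
E# is the fifth of A# minor; fifth in the bass means second inversion (figured bass 6/4).

A# minor, second inversion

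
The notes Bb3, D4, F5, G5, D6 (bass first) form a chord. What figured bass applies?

6/5

The notes Bb, D, F, G stack in thirds as G–Bb–D–F — a G minor seventh chord. The bass Bb is the third, so this is first inversion: figured 6/5.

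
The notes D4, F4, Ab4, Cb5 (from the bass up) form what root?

The distinct letter names are D, F, Ab, Cb. Arranged as a stack of thirds they read D–F–Ab–Cb, so D is the root (a D diminished seventh chord).

D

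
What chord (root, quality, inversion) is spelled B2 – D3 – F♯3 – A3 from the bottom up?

Reducing to letter names: B, D, F#, A. These stack in thirds as B–D–F#–A — a B minor seventh chord.
With the root (B) in the bass, the chord is in root position (figured bass 7).

B minor seventh, root position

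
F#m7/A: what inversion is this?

F#m7/A means F# minor seventh with A in the bass. A is the third of F# minor seventh (F#–A–C#–E), so this is first inversion.

first inversion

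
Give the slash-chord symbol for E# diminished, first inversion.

First inversion of E# diminished has the third (G#) in the bass. As a slash chord: E#dim/G#.

E#dim/G#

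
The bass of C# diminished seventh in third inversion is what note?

Bb

C# diminished seventh is C#–E–G–Bb. Third inversion places the seventh in the bass: Bb.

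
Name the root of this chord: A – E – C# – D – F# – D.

The distinct letter names are A, E, C#, D, F#. Arranged as a stack of thirds they read D–F#–A–C#–E, so D is the root (a D major ninth chord).

D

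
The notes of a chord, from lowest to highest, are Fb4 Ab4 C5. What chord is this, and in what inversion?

The distinct note names are Fb, Ab, C. Stacked in thirds they read Fb–Ab–C, which is an augmented triad on Fb.
With the root (Fb) in the bass, the chord is in root position (figured bass 5/3).

Fb augmented, root position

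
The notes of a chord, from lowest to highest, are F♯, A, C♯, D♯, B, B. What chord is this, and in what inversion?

B dominant ninth, second inversion

Reducing to letter names: F#, A, C#, D#, B. These stack in thirds as B–D#–F#–A–C# — a B dominant ninth chord.
The lowest note is F#, the fifth of the chord, so this is second inversion.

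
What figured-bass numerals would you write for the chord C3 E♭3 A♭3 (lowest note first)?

6

The notes C, Eb, Ab stack in thirds as Ab–C–Eb — an Ab major triad. The bass C is the third, so this is first inversion: figured 6.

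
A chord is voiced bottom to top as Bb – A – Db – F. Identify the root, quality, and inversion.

The distinct note names are Bb, A, Db, F. Stacked in thirds they read Bb–Db–F–A, which is a minor-major seventh chord on Bb.
The lowest note is Bb, the root of the chord, so this is root position (figured bass 7).

Bb minor-major seventh, root position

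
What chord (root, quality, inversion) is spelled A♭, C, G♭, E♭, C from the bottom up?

Reducing to letter names: Ab, C, Gb, Eb. These stack in thirds as Ab–C–Eb–Gb — an Ab dominant seventh chord.
Ab is the root of Ab dominant seventh; root in the bass means root position (figured bass 7).

Ab dominant seventh, root position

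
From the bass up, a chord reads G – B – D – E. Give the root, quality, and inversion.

Reducing to letter names: G, B, D, E. These stack in thirds as E–G–B–D — an E minor seventh chord.
G is the third of E minor seventh; third in the bass means first inversion (figured bass 6/5).

E minor seventh, first inversion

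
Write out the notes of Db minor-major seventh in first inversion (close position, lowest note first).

Fb, Ab, C, Db

Db minor-major seventh is Db–Fb–Ab–C. First inversion puts the third (Fb) in the bass, with the remaining tones above: Fb, Ab, C, Db.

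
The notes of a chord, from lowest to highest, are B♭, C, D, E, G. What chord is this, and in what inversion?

C dominant ninth, third inversion

The distinct note names are Bb, C, D, E, G. Stacked in thirds they read C–E–G–Bb–D, which is a dominant ninth chord on C.
With the seventh (Bb) in the bass, the chord is in third inversion.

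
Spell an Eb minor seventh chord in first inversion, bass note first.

Gb, Bb, Db, Eb

Spelling Eb minor seventh: Eb–Gb–Bb–Db. In first inversion the third is bass, giving Gb, Bb, Db, Eb from the bottom.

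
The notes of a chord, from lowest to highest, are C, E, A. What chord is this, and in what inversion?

A minor, first inversion

The distinct note names are C, E, A. Stacked in thirds they read A–C–E, which is a minor triad on A.
With the third (C) in the bass, the chord is in first inversion (figured bass 6).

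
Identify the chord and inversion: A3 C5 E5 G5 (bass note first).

A minor seventh, root position

Reducing to letter names: A, C, E, G. These stack in thirds as A–C–E–G — an A minor seventh chord.
A is the root of A minor seventh; root in the bass means root position (figured bass 7).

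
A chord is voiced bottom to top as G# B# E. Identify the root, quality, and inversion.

E augmented, first inversion

The distinct note names are G#, B#, E. Stacked in thirds they read E–G#–B#, which is an augmented triad on E.
G# is the third of E augmented; third in the bass means first inversion (figured bass 6).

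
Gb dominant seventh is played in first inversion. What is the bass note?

In first inversion the third is lowest. For Gb dominant seventh (Gb–Bb–Db–Fb) that is Bb.

Bb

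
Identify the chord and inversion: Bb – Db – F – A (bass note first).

Bb minor-major seventh, root position

The distinct note names are Bb, Db, F, A. Stacked in thirds they read Bb–Db–F–A, which is a minor-major seventh chord on Bb.
With the root (Bb) in the bass, the chord is in root position (figured bass 7).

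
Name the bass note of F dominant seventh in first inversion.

The third of F dominant seventh (F–A–C–Eb) is A; that is the bass in first inversion.

A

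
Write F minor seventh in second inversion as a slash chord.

Fm7/C

Second inversion of F minor seventh has the fifth (C) in the bass. As a slash chord: Fm7/C.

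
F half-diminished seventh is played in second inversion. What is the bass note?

In second inversion the fifth is lowest. For F half-diminished seventh (F–Ab–Cb–Eb) that is Cb.

Cb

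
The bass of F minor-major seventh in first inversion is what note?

Ab

In first inversion the third is lowest. For F minor-major seventh (F–Ab–C–E) that is Ab.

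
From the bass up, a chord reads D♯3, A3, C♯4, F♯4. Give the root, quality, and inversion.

D# half-diminished seventh, root position

The distinct note names are D#, A, C#, F#. Stacked in thirds they read D#–F#–A–C#, which is a half-diminished seventh chord on D#.
With the root (D#) in the bass, the chord is in root position (figured bass 7).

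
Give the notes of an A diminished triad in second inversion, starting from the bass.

A diminished is A–C–Eb. Second inversion puts the fifth (Eb) in the bass, with the remaining tones above: Eb, A, C.

Eb, A, C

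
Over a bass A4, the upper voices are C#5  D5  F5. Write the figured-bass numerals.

4/3

The notes A, C#, D, F stack in thirds as D–F–A–C# — a D minor-major seventh chord. The bass A is the fifth, so this is second inversion: figured 4/3.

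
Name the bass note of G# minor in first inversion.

In first inversion the third is lowest. For G# minor (G#–B–D#) that is B.

B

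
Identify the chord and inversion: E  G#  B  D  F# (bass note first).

E dominant ninth, root position

The pitch classes E, G#, B, D, F# arrange in thirds as E–G#–B–D–F#: an E dominant ninth chord.
E is the root of E dominant ninth; root in the bass means root position.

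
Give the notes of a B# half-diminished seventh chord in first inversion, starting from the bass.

D#, F#, A#, B#

The chord tones are B#–D#–F#–A#. With the third (D#) lowest for first inversion: D#, F#, A#, B#.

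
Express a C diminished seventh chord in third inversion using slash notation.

Cdim7/Bbb

Third inversion of C diminished seventh has the seventh (Bbb) in the bass. As a slash chord: Cdim7/Bbb.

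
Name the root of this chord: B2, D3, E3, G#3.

Reordering B, D, E, G# into stacked thirds gives E–G#–B–D; the bottom of that stack, E, is the root.

E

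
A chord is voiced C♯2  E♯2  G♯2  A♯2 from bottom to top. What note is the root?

A#

Reordering C#, E#, G#, A# into stacked thirds gives A#–C#–E#–G#; the bottom of that stack, A#, is the root.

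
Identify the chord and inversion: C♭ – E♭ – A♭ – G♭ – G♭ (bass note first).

Reducing to letter names: Cb, Eb, Ab, Gb. These stack in thirds as Ab–Cb–Eb–Gb — an Ab minor seventh chord.
With the third (Cb) in the bass, the chord is in first inversion (figured bass 6/5).

Ab minor seventh, first inversion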